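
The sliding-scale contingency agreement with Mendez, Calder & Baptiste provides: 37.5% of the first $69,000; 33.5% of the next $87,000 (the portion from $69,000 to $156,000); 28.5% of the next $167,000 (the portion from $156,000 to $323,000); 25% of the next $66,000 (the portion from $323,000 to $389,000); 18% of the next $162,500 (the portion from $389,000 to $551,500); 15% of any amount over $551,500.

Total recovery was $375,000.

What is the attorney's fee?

First $69,000 at 37.5% = $25,875.00
Next $87,000 at 33.5% = $29,145.00
Next $167,000 at 28.5% = $47,595.00
Remaining $52,000 at 25% = $13,000.00
Fee: $25,875.00 + $29,145.00 + $47,595.00 + $13,000.00 = $115,615.00

$115,615.00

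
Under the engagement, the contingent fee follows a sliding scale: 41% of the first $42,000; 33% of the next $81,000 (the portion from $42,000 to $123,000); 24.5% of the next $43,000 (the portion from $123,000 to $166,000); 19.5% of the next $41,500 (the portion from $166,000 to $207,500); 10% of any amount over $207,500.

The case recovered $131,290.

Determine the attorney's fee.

$45,981.05

First $42,000 at 41% = $17,220.00
Next $81,000 at 33% = $26,730.00
Remaining $8,290 at 24.5% = $2,031.05
Fee: $17,220.00 + $26,730.00 + $2,031.05 = $45,981.05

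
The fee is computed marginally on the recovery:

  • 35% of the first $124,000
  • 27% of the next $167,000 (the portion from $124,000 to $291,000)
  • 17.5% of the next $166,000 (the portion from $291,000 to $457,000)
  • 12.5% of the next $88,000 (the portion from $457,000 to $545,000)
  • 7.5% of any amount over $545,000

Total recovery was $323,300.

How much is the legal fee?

$94,142.50

First $124,000 at 35% = $43,400.00
Next $167,000 at 27% = $45,090.00
Remaining $32,300 at 17.5% = $5,652.50
Fee: $43,400.00 + $45,090.00 + $5,652.50 = $94,142.50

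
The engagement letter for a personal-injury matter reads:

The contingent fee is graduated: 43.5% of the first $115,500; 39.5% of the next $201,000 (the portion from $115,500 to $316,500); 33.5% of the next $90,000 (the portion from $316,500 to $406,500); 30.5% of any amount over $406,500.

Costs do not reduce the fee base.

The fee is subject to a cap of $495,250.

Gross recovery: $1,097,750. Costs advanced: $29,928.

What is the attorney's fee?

$370,618.75

Fee base is the gross recovery, $1,097,750; costs are reimbursed separately.
First $115,500 at 43.5% = $50,242.50
Next $201,000 at 39.5% = $79,395.00
Next $90,000 at 33.5% = $30,150.00
Remaining $691,250 at 30.5% = $210,831.25
Fee: $50,242.50 + $79,395.00 + $30,150.00 + $210,831.25 = $370,618.75
$370,618.75 is under the $495,250 cap.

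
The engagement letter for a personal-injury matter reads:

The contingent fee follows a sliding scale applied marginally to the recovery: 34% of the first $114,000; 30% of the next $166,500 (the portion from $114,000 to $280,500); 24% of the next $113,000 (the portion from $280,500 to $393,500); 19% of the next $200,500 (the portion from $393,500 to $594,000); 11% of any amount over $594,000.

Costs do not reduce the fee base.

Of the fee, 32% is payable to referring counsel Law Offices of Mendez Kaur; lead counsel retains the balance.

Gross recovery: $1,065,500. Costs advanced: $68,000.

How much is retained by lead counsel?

Fee base is the gross recovery, $1,065,500; costs are reimbursed separately.
First $114,000 at 34% = $38,760.00
Next $166,500 at 30% = $49,950.00
Next $113,000 at 24% = $27,120.00
Next $200,500 at 19% = $38,095.00
Remaining $471,500 at 11% = $51,865.00
Fee: $38,760.00 + $49,950.00 + $27,120.00 + $38,095.00 + $51,865.00 = $205,790.00
Referral share: 32% of $205,790.00 = $65,852.80; lead counsel retains $205,790.00 − $65,852.80 = $139,937.20.

$139,937.20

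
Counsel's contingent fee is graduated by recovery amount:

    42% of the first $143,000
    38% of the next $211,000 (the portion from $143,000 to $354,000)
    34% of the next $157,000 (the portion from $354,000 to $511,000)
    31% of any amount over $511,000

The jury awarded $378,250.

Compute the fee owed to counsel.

First $143,000 at 42% = $60,060.00
Next $211,000 at 38% = $80,180.00
Remaining $24,250 at 34% = $8,245.00
Fee: $60,060.00 + $80,180.00 + $8,245.00 = $148,485.00

$148,485.00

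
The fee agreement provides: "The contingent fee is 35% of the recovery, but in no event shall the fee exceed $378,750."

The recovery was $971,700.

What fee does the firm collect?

$340,095.00

35% of $971,700 = $340,095.00
That is under the $378,750 cap.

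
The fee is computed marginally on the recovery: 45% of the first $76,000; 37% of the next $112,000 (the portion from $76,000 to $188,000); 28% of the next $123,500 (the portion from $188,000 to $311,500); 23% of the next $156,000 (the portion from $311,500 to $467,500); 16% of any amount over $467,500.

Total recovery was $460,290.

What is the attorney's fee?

$144,441.70

First $76,000 at 45% = $34,200.00
Next $112,000 at 37% = $41,440.00
Next $123,500 at 28% = $34,580.00
Remaining $148,790 at 23% = $34,221.70
Fee: $34,200.00 + $41,440.00 + $34,580.00 + $34,221.70 = $144,441.70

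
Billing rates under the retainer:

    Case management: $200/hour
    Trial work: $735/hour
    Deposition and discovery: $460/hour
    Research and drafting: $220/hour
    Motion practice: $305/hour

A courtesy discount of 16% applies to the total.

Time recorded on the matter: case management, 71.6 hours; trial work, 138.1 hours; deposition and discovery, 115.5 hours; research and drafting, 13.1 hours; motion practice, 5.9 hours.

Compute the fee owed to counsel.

$145,853.40

Case management: 71.6 × $200 = $14,320.00
Trial work: 138.1 × $735 = $101,503.50
Deposition and discovery: 115.5 × $460 = $53,130.00
Research and drafting: 13.1 × $220 = $2,882.00
Motion practice: 5.9 × $305 = $1,799.50
Subtotal: $173,635.00
Less 16% discount: −$27,781.60
Total: $173,635.00 − $27,781.60 = $145,853.40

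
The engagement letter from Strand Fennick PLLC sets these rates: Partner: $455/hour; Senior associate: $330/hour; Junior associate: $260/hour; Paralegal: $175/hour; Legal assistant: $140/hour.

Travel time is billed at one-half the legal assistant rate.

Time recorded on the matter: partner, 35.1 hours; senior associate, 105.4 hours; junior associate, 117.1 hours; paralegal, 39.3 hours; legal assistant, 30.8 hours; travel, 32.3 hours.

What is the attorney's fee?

$94,649.00

Partner: 35.1 × $455 = $15,970.50
Senior associate: 105.4 × $330 = $34,782.00
Junior associate: 117.1 × $260 = $30,446.00
Paralegal: 39.3 × $175 = $6,877.50
Legal assistant: 30.8 × $140 = $4,312.00
Subtotal: $15,970.50 + $34,782.00 + $30,446.00 + $6,877.50 + $4,312.00 = $92,388.00
Travel: 32.3 × ($140 ÷ 2) = 32.3 × $70.00 = $2,261.00
Total: $92,388.00 + $2,261.00 = $94,649.00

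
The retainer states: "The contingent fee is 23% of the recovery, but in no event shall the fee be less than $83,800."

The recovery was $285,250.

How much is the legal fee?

23% of $285,250 = $65,607.50
That is below the $83,800 minimum, so the minimum applies.

$83,800.00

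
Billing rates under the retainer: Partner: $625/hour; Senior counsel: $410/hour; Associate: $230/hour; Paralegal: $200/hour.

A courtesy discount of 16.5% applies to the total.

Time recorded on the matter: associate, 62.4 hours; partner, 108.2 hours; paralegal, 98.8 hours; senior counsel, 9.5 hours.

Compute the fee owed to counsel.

Partner: 108.2 × $625 = $67,625.00
Senior counsel: 9.5 × $410 = $3,895.00
Associate: 62.4 × $230 = $14,352.00
Paralegal: 98.8 × $200 = $19,760.00
Subtotal: $105,632.00
Less 16.5% discount: −$17,429.28
Total: $105,632.00 − $17,429.28 = $88,202.72

$88,202.72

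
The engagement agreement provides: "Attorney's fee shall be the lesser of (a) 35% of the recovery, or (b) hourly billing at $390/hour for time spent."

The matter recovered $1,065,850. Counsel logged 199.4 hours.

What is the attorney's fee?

(a) 35% of $1,065,850 = $373,047.50
(b) 199.4 × $390 = $77,766.00
The lesser is (b): $77,766.00.

$77,766.00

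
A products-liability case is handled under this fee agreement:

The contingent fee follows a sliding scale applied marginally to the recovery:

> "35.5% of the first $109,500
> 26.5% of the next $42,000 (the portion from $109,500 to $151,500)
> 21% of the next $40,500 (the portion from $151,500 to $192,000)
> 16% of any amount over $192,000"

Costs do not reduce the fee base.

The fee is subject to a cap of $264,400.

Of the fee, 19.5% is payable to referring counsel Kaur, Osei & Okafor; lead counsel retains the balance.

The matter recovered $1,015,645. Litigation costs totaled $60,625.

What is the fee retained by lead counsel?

$153,184.01

Fee base is the gross recovery, $1,015,645; costs are reimbursed separately.
First $109,500 at 35.5% = $38,872.50
Next $42,000 at 26.5% = $11,130.00
Next $40,500 at 21% = $8,505.00
Remaining $823,645 at 16% = $131,783.20
Fee: $38,872.50 + $11,130.00 + $8,505.00 + $131,783.20 = $190,290.70
$190,290.70 is under the $264,400 cap.
Referral share: 19.5% of $190,290.70 = $37,106.69; lead counsel retains $190,290.70 − $37,106.69 = $153,184.01.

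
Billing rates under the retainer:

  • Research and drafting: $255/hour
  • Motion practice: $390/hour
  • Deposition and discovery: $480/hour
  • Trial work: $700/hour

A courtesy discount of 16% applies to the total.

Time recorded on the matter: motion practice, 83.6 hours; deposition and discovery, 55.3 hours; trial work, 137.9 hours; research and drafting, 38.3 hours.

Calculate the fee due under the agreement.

Research and drafting: 38.3 × $255 = $9,766.50
Motion practice: 83.6 × $390 = $32,604.00
Deposition and discovery: 55.3 × $480 = $26,544.00
Trial work: 137.9 × $700 = $96,530.00
Subtotal: $165,444.50
Less 16% discount: −$26,471.12
Total: $165,444.50 − $26,471.12 = $138,973.38

$138,973.38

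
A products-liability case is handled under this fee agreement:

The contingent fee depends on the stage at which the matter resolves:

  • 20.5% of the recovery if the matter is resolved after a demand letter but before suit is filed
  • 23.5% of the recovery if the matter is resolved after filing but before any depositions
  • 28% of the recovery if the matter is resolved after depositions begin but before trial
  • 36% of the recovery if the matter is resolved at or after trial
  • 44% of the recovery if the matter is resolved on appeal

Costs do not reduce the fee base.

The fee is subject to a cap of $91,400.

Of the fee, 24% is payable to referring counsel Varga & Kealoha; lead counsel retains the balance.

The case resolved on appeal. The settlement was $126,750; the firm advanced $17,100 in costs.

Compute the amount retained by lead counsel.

Fee base is the gross recovery, $126,750; costs are reimbursed separately.
The matter resolved on appeal, so the 44% rate applies.
$126,750 × 44% = $55,770.00
$55,770.00 is under the $91,400 cap.
Referral share: 24% of $55,770.00 = $13,384.80; lead counsel retains $55,770.00 − $13,384.80 = $42,385.20.

$42,385.20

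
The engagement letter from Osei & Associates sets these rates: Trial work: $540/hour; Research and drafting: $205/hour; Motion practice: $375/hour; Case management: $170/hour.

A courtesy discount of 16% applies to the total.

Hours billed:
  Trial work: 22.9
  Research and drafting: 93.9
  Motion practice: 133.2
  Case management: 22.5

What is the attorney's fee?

$71,728.02

Trial work: 22.9 × $540 = $12,366.00
Research and drafting: 93.9 × $205 = $19,249.50
Motion practice: 133.2 × $375 = $49,950.00
Case management: 22.5 × $170 = $3,825.00
Subtotal: $85,390.50
Less 16% discount: −$13,662.48
Total: $85,390.50 − $13,662.48 = $71,728.02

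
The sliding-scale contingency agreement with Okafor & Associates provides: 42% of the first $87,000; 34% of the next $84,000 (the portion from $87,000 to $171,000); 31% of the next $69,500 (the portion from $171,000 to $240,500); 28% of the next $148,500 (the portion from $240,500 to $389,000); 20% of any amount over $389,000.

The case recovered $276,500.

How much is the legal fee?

First $87,000 at 42% = $36,540.00
Next $84,000 at 34% = $28,560.00
Next $69,500 at 31% = $21,545.00
Remaining $36,000 at 28% = $10,080.00
Fee: $36,540.00 + $28,560.00 + $21,545.00 + $10,080.00 = $96,725.00

$96,725.00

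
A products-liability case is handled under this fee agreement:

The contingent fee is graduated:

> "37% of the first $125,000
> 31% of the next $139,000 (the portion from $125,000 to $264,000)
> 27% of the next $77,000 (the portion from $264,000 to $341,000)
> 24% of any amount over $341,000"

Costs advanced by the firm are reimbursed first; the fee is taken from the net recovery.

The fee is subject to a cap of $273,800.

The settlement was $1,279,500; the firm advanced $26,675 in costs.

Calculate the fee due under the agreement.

Fee base (net of costs): $1,279,500 − $26,675 = $1,252,825
First $125,000 at 37% = $46,250.00
Next $139,000 at 31% = $43,090.00
Next $77,000 at 27% = $20,790.00
Remaining $911,825 at 24% = $218,838.00
Fee: $46,250.00 + $43,090.00 + $20,790.00 + $218,838.00 = $328,968.00
$328,968.00 exceeds the $273,800 cap, so the fee is capped at $273,800.00.

$273,800.00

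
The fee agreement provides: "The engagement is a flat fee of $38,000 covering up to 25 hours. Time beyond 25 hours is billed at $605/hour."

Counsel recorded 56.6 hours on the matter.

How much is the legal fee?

Flat fee: $38,000.00
Excess hours: 56.6 − 25 = 31.6
Overrun: 31.6 × $605 = $19,118.00
Total: $38,000.00 + $19,118.00 = $57,118.00

$57,118.00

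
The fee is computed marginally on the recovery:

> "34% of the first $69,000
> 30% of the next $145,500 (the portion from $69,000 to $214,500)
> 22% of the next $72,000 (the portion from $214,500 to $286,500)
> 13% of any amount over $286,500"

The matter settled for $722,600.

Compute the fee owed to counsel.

$139,643.00

First $69,000 at 34% = $23,460.00
Next $145,500 at 30% = $43,650.00
Next $72,000 at 22% = $15,840.00
Remaining $436,100 at 13% = $56,693.00
Fee: $23,460.00 + $43,650.00 + $15,840.00 + $56,693.00 = $139,643.00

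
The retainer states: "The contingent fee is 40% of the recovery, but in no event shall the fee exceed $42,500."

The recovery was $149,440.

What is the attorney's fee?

$42,500.00

40% of $149,440 = $59,776.00
That exceeds the $42,500 cap, so the fee is capped at $42,500.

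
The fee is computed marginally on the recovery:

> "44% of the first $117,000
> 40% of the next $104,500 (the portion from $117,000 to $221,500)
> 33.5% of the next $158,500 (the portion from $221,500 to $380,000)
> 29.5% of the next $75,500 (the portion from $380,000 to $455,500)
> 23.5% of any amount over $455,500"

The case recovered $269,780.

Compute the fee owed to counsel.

First $117,000 at 44% = $51,480.00
Next $104,500 at 40% = $41,800.00
Remaining $48,280 at 33.5% = $16,173.80
Fee: $51,480.00 + $41,800.00 + $16,173.80 = $109,453.80

$109,453.80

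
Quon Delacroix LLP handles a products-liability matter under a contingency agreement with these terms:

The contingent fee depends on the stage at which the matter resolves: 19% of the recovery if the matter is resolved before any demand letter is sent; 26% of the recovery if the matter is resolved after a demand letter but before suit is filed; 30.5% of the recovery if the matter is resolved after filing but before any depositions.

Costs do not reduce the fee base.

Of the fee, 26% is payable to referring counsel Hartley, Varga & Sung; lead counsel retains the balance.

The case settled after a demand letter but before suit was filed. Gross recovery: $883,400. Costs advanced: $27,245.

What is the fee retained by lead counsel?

$169,966.16

Fee base is the gross recovery, $883,400; costs are reimbursed separately.
The matter settled after a demand letter but before suit was filed, so the 26% rate applies.
$883,400 × 26% = $229,684.00
Referral share: 26% of $229,684.00 = $59,717.84; lead counsel retains $229,684.00 − $59,717.84 = $169,966.16.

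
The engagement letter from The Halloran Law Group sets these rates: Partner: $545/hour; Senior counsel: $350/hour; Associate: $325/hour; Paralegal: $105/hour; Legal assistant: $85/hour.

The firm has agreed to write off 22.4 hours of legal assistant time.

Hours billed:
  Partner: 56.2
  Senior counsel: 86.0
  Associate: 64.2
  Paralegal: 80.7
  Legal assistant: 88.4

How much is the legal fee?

$95,677.50

Partner: 56.2 × $545 = $30,629.00
Senior counsel: 86.0 × $350 = $30,100.00
Associate: 64.2 × $325 = $20,865.00
Paralegal: 80.7 × $105 = $8,473.50
Legal assistant: 88.4 × $85 = $7,514.00
Subtotal: $97,581.50
Write-off: 22.4 × $85 = $1,904.00
Total: $97,581.50 − $1,904.00 = $95,677.50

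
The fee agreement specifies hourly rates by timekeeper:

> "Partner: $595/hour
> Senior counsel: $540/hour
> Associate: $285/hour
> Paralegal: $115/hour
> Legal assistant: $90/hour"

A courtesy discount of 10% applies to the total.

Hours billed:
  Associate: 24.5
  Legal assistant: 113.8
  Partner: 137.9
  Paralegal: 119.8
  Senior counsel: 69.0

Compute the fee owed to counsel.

Partner: 137.9 × $595 = $82,050.50
Senior counsel: 69.0 × $540 = $37,260.00
Associate: 24.5 × $285 = $6,982.50
Paralegal: 119.8 × $115 = $13,777.00
Legal assistant: 113.8 × $90 = $10,242.00
Subtotal: $150,312.00
Less 10% discount: −$15,031.20
Total: $150,312.00 − $15,031.20 = $135,280.80

$135,280.80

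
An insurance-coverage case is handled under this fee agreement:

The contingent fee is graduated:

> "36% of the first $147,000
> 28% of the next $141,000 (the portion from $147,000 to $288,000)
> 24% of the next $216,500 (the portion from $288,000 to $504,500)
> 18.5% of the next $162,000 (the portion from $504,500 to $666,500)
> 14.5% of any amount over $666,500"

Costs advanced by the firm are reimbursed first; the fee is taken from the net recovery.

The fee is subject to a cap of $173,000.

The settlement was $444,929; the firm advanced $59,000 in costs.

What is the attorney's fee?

$115,902.96

Fee base (net of costs): $444,929 − $59,000 = $385,929
First $147,000 at 36% = $52,920.00
Next $141,000 at 28% = $39,480.00
Remaining $97,929 at 24% = $23,502.96
Fee: $52,920.00 + $39,480.00 + $23,502.96 = $115,902.96
$115,902.96 is under the $173,000 cap.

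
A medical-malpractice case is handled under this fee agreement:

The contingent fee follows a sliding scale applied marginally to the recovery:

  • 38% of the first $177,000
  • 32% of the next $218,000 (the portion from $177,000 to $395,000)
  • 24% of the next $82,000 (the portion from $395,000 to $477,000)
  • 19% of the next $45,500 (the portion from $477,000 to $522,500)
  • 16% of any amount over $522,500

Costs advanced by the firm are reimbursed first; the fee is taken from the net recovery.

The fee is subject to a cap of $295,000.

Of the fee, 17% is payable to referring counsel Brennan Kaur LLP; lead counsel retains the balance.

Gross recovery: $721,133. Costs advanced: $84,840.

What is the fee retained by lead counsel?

Fee base (net of costs): $721,133 − $84,840 = $636,293
First $177,000 at 38% = $67,260.00
Next $218,000 at 32% = $69,760.00
Next $82,000 at 24% = $19,680.00
Next $45,500 at 19% = $8,645.00
Remaining $113,793 at 16% = $18,206.88
Fee: $67,260.00 + $69,760.00 + $19,680.00 + $8,645.00 + $18,206.88 = $183,551.88
$183,551.88 is under the $295,000 cap.
Referral share: 17% of $183,551.88 = $31,203.82; lead counsel retains $183,551.88 − $31,203.82 = $152,348.06.

$152,348.06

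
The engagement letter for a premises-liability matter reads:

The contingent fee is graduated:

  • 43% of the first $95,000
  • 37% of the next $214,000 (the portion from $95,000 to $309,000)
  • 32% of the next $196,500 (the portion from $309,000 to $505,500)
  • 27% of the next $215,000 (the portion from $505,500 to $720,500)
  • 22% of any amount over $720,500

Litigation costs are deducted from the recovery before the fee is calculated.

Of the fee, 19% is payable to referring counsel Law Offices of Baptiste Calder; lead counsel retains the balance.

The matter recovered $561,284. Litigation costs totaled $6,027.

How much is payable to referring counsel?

Fee base (net of costs): $561,284 − $6,027 = $555,257
First $95,000 at 43% = $40,850.00
Next $214,000 at 37% = $79,180.00
Next $196,500 at 32% = $62,880.00
Remaining $49,757 at 27% = $13,434.39
Fee: $40,850.00 + $79,180.00 + $62,880.00 + $13,434.39 = $196,344.39
Referral share: 19% of $196,344.39 = $37,305.43; lead counsel retains $196,344.39 − $37,305.43 = $159,038.96.

$37,305.43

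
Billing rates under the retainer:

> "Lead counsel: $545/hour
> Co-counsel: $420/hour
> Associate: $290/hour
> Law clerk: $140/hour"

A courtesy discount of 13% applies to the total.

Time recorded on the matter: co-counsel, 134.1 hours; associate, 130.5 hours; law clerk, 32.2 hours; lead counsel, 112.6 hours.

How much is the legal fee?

$139,236.54

Lead counsel: 112.6 × $545 = $61,367.00
Co-counsel: 134.1 × $420 = $56,322.00
Associate: 130.5 × $290 = $37,845.00
Law clerk: 32.2 × $140 = $4,508.00
Subtotal: $160,042.00
Less 13% discount: −$20,805.46
Total: $160,042.00 − $20,805.46 = $139,236.54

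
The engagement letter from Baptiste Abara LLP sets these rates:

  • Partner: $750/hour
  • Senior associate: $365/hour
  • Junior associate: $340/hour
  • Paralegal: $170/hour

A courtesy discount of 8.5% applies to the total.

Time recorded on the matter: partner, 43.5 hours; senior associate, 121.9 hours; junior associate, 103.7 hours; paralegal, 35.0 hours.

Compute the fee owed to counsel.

$108,268.75

Partner: 43.5 × $750 = $32,625.00
Senior associate: 121.9 × $365 = $44,493.50
Junior associate: 103.7 × $340 = $35,258.00
Paralegal: 35.0 × $170 = $5,950.00
Subtotal: $118,326.50
Less 8.5% discount: −$10,057.75
Total: $118,326.50 − $10,057.75 = $108,268.75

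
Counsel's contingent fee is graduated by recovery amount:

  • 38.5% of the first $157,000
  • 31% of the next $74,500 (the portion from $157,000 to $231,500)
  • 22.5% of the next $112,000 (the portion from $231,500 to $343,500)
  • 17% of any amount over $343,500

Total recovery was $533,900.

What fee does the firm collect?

First $157,000 at 38.5% = $60,445.00
Next $74,500 at 31% = $23,095.00
Next $112,000 at 22.5% = $25,200.00
Remaining $190,400 at 17% = $32,368.00
Fee: $60,445.00 + $23,095.00 + $25,200.00 + $32,368.00 = $141,108.00

$141,108.00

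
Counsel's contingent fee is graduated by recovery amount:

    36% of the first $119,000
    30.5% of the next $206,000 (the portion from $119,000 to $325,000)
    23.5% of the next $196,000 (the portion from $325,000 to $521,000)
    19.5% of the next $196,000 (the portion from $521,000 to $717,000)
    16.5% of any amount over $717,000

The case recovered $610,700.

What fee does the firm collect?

First $119,000 at 36% = $42,840.00
Next $206,000 at 30.5% = $62,830.00
Next $196,000 at 23.5% = $46,060.00
Remaining $89,700 at 19.5% = $17,491.50
Fee: $42,840.00 + $62,830.00 + $46,060.00 + $17,491.50 = $169,221.50

$169,221.50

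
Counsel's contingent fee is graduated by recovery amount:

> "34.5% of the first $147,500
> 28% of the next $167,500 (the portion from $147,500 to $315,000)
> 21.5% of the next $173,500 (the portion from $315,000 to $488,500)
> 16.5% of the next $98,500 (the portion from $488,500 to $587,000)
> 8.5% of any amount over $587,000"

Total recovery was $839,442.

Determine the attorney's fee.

First $147,500 at 34.5% = $50,887.50
Next $167,500 at 28% = $46,900.00
Next $173,500 at 21.5% = $37,302.50
Next $98,500 at 16.5% = $16,252.50
Remaining $252,442 at 8.5% = $21,457.57
Fee: $50,887.50 + $46,900.00 + $37,302.50 + $16,252.50 + $21,457.57 = $172,800.07

$172,800.07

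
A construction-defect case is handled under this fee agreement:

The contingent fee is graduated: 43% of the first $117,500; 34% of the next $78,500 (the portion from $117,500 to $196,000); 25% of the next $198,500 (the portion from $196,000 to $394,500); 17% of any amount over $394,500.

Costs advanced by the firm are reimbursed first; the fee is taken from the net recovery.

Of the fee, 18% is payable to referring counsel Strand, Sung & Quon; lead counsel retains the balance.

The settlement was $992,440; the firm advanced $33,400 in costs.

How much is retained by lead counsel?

Fee base (net of costs): $992,440 − $33,400 = $959,040
First $117,500 at 43% = $50,525.00
Next $78,500 at 34% = $26,690.00
Next $198,500 at 25% = $49,625.00
Remaining $564,540 at 17% = $95,971.80
Fee: $50,525.00 + $26,690.00 + $49,625.00 + $95,971.80 = $222,811.80
Referral share: 18% of $222,811.80 = $40,106.12; lead counsel retains $222,811.80 − $40,106.12 = $182,705.68.

$182,705.68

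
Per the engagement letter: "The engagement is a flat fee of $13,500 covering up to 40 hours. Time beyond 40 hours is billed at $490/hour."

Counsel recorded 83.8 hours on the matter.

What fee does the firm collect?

Flat fee: $13,500.00
Excess hours: 83.8 − 40 = 43.8
Overrun: 43.8 × $490 = $21,462.00
Total: $13,500.00 + $21,462.00 = $34,962.00

$34,962.00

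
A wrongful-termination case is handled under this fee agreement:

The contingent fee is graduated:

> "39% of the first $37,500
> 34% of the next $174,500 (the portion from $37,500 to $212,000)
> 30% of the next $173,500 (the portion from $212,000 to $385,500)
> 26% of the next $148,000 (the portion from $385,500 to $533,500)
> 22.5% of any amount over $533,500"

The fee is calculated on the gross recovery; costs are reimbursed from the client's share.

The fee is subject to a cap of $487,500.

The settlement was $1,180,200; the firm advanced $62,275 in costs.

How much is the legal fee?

Fee base is the gross recovery, $1,180,200; costs are reimbursed separately.
First $37,500 at 39% = $14,625.00
Next $174,500 at 34% = $59,330.00
Next $173,500 at 30% = $52,050.00
Next $148,000 at 26% = $38,480.00
Remaining $646,700 at 22.5% = $145,507.50
Fee: $14,625.00 + $59,330.00 + $52,050.00 + $38,480.00 + $145,507.50 = $309,992.50
$309,992.50 is under the $487,500 cap.

$309,992.50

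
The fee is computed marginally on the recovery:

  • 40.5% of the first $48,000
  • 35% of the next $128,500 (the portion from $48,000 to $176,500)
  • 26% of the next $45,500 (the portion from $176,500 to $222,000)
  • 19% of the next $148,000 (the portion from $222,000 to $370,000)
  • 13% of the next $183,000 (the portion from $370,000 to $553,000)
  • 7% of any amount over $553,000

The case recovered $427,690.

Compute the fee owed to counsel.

First $48,000 at 40.5% = $19,440.00
Next $128,500 at 35% = $44,975.00
Next $45,500 at 26% = $11,830.00
Next $148,000 at 19% = $28,120.00
Remaining $57,690 at 13% = $7,499.70
Fee: $19,440.00 + $44,975.00 + $11,830.00 + $28,120.00 + $7,499.70 = $111,864.70

$111,864.70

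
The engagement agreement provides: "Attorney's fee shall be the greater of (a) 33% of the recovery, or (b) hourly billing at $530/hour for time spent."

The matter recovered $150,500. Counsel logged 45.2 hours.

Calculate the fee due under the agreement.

(a) 33% of $150,500 = $49,665.00
(b) 45.2 × $530 = $23,956.00
The greater is (a): $49,665.00.

$49,665.00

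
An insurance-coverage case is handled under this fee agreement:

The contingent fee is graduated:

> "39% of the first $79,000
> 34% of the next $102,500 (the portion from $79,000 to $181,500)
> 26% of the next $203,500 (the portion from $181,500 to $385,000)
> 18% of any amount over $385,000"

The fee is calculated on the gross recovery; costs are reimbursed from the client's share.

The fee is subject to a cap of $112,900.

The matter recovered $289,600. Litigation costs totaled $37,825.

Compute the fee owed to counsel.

$93,766.00

Fee base is the gross recovery, $289,600; costs are reimbursed separately.
First $79,000 at 39% = $30,810.00
Next $102,500 at 34% = $34,850.00
Remaining $108,100 at 26% = $28,106.00
Fee: $30,810.00 + $34,850.00 + $28,106.00 = $93,766.00
$93,766.00 is under the $112,900 cap.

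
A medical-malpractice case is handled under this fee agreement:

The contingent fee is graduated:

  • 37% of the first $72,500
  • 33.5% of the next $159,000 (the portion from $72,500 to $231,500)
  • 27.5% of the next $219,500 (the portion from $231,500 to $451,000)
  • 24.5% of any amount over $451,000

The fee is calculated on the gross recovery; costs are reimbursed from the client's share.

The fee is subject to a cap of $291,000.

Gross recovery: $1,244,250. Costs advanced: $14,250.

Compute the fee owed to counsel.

$291,000.00

Fee base is the gross recovery, $1,244,250; costs are reimbursed separately.
First $72,500 at 37% = $26,825.00
Next $159,000 at 33.5% = $53,265.00
Next $219,500 at 27.5% = $60,362.50
Remaining $793,250 at 24.5% = $194,346.25
Fee: $26,825.00 + $53,265.00 + $60,362.50 + $194,346.25 = $334,798.75
$334,798.75 exceeds the $291,000 cap, so the fee is capped at $291,000.00.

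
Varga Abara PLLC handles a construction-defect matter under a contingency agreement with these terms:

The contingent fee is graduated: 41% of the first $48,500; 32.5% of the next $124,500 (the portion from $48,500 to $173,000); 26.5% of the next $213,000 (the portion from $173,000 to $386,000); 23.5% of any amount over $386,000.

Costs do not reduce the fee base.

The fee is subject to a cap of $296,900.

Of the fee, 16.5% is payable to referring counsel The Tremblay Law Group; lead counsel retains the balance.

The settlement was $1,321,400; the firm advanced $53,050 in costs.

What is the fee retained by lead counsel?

$247,911.50

Fee base is the gross recovery, $1,321,400; costs are reimbursed separately.
First $48,500 at 41% = $19,885.00
Next $124,500 at 32.5% = $40,462.50
Next $213,000 at 26.5% = $56,445.00
Remaining $935,400 at 23.5% = $219,819.00
Fee: $19,885.00 + $40,462.50 + $56,445.00 + $219,819.00 = $336,611.50
$336,611.50 exceeds the $296,900 cap, so the fee is capped at $296,900.00.
Referral share: 16.5% of $296,900.00 = $48,988.50; lead counsel retains $296,900.00 − $48,988.50 = $247,911.50.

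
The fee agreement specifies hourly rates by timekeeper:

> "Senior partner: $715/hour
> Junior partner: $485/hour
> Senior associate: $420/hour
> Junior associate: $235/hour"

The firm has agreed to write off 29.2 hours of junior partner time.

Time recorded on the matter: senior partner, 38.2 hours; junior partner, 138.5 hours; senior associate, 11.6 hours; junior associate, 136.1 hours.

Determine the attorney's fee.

Senior partner: 38.2 × $715 = $27,313.00
Junior partner: 138.5 × $485 = $67,172.50
Senior associate: 11.6 × $420 = $4,872.00
Junior associate: 136.1 × $235 = $31,983.50
Subtotal: $131,341.00
Write-off: 29.2 × $485 = $14,162.00
Total: $131,341.00 − $14,162.00 = $117,179.00

$117,179.00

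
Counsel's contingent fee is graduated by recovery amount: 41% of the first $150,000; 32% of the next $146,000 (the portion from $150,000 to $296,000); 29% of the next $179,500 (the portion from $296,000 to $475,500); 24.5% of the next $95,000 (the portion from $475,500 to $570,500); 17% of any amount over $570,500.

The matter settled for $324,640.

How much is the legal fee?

$116,525.60

First $150,000 at 41% = $61,500.00
Next $146,000 at 32% = $46,720.00
Remaining $28,640 at 29% = $8,305.60
Fee: $61,500.00 + $46,720.00 + $8,305.60 = $116,525.60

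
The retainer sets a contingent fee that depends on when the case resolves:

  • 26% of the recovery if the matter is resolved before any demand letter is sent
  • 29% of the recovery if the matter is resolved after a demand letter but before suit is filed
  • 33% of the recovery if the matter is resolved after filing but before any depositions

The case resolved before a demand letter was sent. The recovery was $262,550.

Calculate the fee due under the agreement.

The matter resolved before a demand letter was sent, so the 26% rate applies.
$262,550 × 26% = $68,263.00

$68,263.00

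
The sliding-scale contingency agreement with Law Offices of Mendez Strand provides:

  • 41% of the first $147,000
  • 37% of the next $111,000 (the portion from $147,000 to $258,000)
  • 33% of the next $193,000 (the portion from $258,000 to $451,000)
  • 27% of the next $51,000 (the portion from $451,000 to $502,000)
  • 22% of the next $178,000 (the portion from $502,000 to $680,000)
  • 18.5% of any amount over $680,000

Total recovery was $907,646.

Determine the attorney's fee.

First $147,000 at 41% = $60,270.00
Next $111,000 at 37% = $41,070.00
Next $193,000 at 33% = $63,690.00
Next $51,000 at 27% = $13,770.00
Next $178,000 at 22% = $39,160.00
Remaining $227,646 at 18.5% = $42,114.51
Fee: $60,270.00 + $41,070.00 + $63,690.00 + $13,770.00 + $39,160.00 + $42,114.51 = $260,074.51

$260,074.51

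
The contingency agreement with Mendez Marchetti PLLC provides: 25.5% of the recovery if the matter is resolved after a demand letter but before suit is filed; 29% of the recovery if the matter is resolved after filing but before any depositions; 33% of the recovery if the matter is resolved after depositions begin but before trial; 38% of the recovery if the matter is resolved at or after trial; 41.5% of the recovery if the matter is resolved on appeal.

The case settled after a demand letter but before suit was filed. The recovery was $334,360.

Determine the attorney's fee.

The matter settled after a demand letter but before suit was filed, so the 25.5% rate applies.
$334,360 × 25.5% = $85,261.80

$85,261.80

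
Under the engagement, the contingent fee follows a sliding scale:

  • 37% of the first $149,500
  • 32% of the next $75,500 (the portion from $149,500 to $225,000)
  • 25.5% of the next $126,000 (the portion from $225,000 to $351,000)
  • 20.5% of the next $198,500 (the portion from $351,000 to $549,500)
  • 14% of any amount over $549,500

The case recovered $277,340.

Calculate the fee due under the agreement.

$92,821.70

First $149,500 at 37% = $55,315.00
Next $75,500 at 32% = $24,160.00
Remaining $52,340 at 25.5% = $13,346.70
Fee: $55,315.00 + $24,160.00 + $13,346.70 = $92,821.70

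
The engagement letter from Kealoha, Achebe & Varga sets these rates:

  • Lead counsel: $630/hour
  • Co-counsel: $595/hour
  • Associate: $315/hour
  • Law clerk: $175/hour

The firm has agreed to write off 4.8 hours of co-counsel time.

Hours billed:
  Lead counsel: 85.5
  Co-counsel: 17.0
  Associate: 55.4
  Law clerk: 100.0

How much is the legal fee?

Lead counsel: 85.5 × $630 = $53,865.00
Co-counsel: 17.0 × $595 = $10,115.00
Associate: 55.4 × $315 = $17,451.00
Law clerk: 100.0 × $175 = $17,500.00
Subtotal: $98,931.00
Write-off: 4.8 × $595 = $2,856.00
Total: $98,931.00 − $2,856.00 = $96,075.00

$96,075.00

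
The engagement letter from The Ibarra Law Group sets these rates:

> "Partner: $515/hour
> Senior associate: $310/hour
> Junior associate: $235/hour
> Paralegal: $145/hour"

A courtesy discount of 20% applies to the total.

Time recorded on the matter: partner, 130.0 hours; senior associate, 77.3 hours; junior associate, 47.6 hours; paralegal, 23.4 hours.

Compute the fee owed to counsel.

Partner: 130.0 × $515 = $66,950.00
Senior associate: 77.3 × $310 = $23,963.00
Junior associate: 47.6 × $235 = $11,186.00
Paralegal: 23.4 × $145 = $3,393.00
Subtotal: $105,492.00
Less 20% discount: −$21,098.40
Total: $105,492.00 − $21,098.40 = $84,393.60

$84,393.60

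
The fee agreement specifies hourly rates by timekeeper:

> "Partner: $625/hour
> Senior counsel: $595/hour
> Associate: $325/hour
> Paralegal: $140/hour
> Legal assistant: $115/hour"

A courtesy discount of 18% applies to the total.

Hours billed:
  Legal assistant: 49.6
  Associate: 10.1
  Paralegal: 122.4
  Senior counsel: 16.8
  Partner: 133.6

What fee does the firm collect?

Partner: 133.6 × $625 = $83,500.00
Senior counsel: 16.8 × $595 = $9,996.00
Associate: 10.1 × $325 = $3,282.50
Paralegal: 122.4 × $140 = $17,136.00
Legal assistant: 49.6 × $115 = $5,704.00
Subtotal: $119,618.50
Less 18% discount: −$21,531.33
Total: $119,618.50 − $21,531.33 = $98,087.17

$98,087.17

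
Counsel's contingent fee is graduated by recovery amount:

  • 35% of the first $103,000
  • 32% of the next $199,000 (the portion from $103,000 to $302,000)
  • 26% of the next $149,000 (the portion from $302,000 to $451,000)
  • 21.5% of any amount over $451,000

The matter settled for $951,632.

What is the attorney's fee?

$246,105.88

First $103,000 at 35% = $36,050.00
Next $199,000 at 32% = $63,680.00
Next $149,000 at 26% = $38,740.00
Remaining $500,632 at 21.5% = $107,635.88
Fee: $36,050.00 + $63,680.00 + $38,740.00 + $107,635.88 = $246,105.88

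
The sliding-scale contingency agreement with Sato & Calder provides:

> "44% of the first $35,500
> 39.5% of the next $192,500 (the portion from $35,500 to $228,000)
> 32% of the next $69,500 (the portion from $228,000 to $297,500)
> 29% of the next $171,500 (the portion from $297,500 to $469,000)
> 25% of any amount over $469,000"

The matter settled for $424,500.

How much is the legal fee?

$150,727.50

First $35,500 at 44% = $15,620.00
Next $192,500 at 39.5% = $76,037.50
Next $69,500 at 32% = $22,240.00
Remaining $127,000 at 29% = $36,830.00
Fee: $15,620.00 + $76,037.50 + $22,240.00 + $36,830.00 = $150,727.50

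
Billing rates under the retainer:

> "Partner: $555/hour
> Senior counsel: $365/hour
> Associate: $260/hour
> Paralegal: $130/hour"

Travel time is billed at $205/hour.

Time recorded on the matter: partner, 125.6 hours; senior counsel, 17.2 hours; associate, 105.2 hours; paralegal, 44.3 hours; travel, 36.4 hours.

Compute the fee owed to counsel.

Partner: 125.6 × $555 = $69,708.00
Senior counsel: 17.2 × $365 = $6,278.00
Associate: 105.2 × $260 = $27,352.00
Paralegal: 44.3 × $130 = $5,759.00
Subtotal: $69,708.00 + $6,278.00 + $27,352.00 + $5,759.00 = $109,097.00
Travel: 36.4 × $205 = $7,462.00
Total: $109,097.00 + $7,462.00 = $116,559.00

$116,559.00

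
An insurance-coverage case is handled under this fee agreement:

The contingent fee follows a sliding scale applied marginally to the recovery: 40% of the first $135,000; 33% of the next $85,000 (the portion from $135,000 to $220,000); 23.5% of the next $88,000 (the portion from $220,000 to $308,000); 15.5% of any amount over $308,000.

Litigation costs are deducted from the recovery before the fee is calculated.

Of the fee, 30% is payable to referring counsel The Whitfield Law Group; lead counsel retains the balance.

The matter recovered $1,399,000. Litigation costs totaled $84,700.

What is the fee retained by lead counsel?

Fee base (net of costs): $1,399,000 − $84,700 = $1,314,300
First $135,000 at 40% = $54,000.00
Next $85,000 at 33% = $28,050.00
Next $88,000 at 23.5% = $20,680.00
Remaining $1,006,300 at 15.5% = $155,976.50
Fee: $54,000.00 + $28,050.00 + $20,680.00 + $155,976.50 = $258,706.50
Referral share: 30% of $258,706.50 = $77,611.95; lead counsel retains $258,706.50 − $77,611.95 = $181,094.55.

$181,094.55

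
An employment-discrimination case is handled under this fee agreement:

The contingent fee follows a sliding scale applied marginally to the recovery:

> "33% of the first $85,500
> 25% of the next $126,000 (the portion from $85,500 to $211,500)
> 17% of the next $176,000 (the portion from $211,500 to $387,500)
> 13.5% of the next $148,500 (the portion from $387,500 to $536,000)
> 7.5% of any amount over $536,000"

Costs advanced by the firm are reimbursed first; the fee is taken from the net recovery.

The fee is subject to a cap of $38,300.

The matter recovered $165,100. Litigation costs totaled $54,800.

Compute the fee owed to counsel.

$34,415.00

Fee base (net of costs): $165,100 − $54,800 = $110,300
First $85,500 at 33% = $28,215.00
Remaining $24,800 at 25% = $6,200.00
Fee: $28,215.00 + $6,200.00 = $34,415.00
$34,415.00 is under the $38,300 cap.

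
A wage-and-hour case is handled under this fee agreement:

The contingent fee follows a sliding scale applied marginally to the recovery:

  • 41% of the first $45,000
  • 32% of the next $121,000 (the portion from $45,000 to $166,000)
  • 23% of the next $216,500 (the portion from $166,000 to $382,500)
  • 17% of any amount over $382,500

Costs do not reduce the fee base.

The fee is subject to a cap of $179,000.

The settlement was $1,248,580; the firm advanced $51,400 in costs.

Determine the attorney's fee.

$179,000.00

Fee base is the gross recovery, $1,248,580; costs are reimbursed separately.
First $45,000 at 41% = $18,450.00
Next $121,000 at 32% = $38,720.00
Next $216,500 at 23% = $49,795.00
Remaining $866,080 at 17% = $147,233.60
Fee: $18,450.00 + $38,720.00 + $49,795.00 + $147,233.60 = $254,198.60
$254,198.60 exceeds the $179,000 cap, so the fee is capped at $179,000.00.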